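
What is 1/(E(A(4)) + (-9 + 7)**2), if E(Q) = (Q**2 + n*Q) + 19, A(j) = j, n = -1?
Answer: 1/35 ≈ 0.028571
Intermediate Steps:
E(Q) = 19 + Q**2 - Q (E(Q) = (Q**2 - Q) + 19 = 19 + Q**2 - Q)
1/(E(A(4)) + (-9 + 7)**2) = 1/((19 + 4**2 - 1*4) + (-9 + 7)**2) = 1/((19 + 16 - 4) + (-2)**2) = 1/(31 + 4) = 1/35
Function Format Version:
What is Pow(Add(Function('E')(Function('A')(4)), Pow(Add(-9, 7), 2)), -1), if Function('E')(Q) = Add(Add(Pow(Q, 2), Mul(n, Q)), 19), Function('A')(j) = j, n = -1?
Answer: Rational(1, 35) ≈ 0.028571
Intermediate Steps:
Function('E')(Q) = Add(19, Pow(Q, 2), Mul(-1, Q)) (Function('E')(Q) = Add(Add(Pow(Q, 2), Mul(-1, Q)), 19) = Add(19, Pow(Q, 2), Mul(-1, Q)))
Pow(Add(Function('E')(Function('A')(4)), Pow(Add(-9, 7), 2)), -1) = Pow(Add(Add(19, Pow(4, 2), Mul(-1, 4)), Pow(Add(-9, 7), 2)), -1) = Pow(Add(Add(19, 16, -4), Pow(-2, 2)), -1) = Pow(Add(31, 4), -1) = Pow(35, -1) = Rational(1, 35)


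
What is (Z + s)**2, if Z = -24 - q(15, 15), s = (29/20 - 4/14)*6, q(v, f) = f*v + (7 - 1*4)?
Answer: 294156801/4900 ≈ 60032.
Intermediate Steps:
q(v, f) = 3 + f*v (q(v, f) = f*v + (7 - 4) = f*v + 3 = 3 + f*v)
s = 489/70 (s = (29*(1/20) - 4*1/14)*6 = (29/20 - 2/7)*6 = (163/140)*6 = 489/70 ≈ 6.9857)
Z = -252 (Z = -24 - (3 + 15*15) = -24 - (3 + 225) = -24 - 1*228 = -24 - 228 = -252)
(Z + s)**2 = (-252 + 489/70)**2 = (-17151/70)**2 = 294156801/4900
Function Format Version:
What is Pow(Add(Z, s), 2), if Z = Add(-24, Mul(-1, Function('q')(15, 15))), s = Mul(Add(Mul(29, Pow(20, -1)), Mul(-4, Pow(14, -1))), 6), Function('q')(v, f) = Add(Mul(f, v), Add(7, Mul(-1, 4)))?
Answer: Rational(294156801, 4900) ≈ 60032.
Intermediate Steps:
Function('q')(v, f) = Add(3, Mul(f, v)) (Function('q')(v, f) = Add(Mul(f, v), Add(7, -4)) = Add(Mul(f, v), 3) = Add(3, Mul(f, v)))
s = Rational(489, 70) (s = Mul(Add(Mul(29, Rational(1, 20)), Mul(-4, Rational(1, 14))), 6) = Mul(Add(Rational(29, 20), Rational(-2, 7)), 6) = Mul(Rational(163, 140), 6) = Rational(489, 70) ≈ 6.9857)
Z = -252 (Z = Add(-24, Mul(-1, Add(3, Mul(15, 15)))) = Add(-24, Mul(-1, Add(3, 225))) = Add(-24, Mul(-1, 228)) = Add(-24, -228) = -252)
Pow(Add(Z, s), 2) = Pow(Add(-252, Rational(489, 70)), 2) = Pow(Rational(-17151, 70), 2) = Rational(294156801, 4900)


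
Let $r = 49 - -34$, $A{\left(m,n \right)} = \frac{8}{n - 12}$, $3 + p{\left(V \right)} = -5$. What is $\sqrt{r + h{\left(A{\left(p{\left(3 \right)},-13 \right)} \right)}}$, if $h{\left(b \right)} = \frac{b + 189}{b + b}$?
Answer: $\frac{i \sqrt{3389}}{4} \approx 14.554 i$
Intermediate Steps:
$p{\left(V \right)} = -8$ ($p{\left(V \right)} = -3 - 5 = -8$)
$A{\left(m,n \right)} = \frac{8}{-12 + n}$
$h{\left(b \right)} = \frac{189 + b}{2 b}$
$r = 83$ ($r = 49 + 34 = 83$)
$\sqrt{r + h{\left(A{\left(p{\left(3 \right)},-13 \right)} \right)}} = \sqrt{83 + \frac{189 + \frac{8}{-12 - 13}}{2 \frac{8}{-12 - 13}}} = \sqrt{83 + \frac{189 + \frac{8}{-25}}{2 \frac{8}{-25}}} = \sqrt{83 + \frac{189 + 8 \left(- \frac{1}{25}\right)}{2 \cdot 8 \left(- \frac{1}{25}\right)}} = \sqrt{83 + \frac{189 - \frac{8}{25}}{2 \left(- \frac{8}{25}\right)}} = \sqrt{83 + \frac{1}{2} \left(- \frac{25}{8}\right) \frac{4717}{25}} = \sqrt{83 - \frac{4717}{16}} = \sqrt{- \frac{3389}{16}} = \frac{i \sqrt{3389}}{4}$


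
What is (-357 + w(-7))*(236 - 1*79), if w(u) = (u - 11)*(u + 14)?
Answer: -75831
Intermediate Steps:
w(u) = (-11 + u)*(14 + u)
(-357 + w(-7))*(236 - 1*79) = (-357 + (-154 + (-7)**2 + 3*(-7)))*(236 - 1*79) = (-357 + (-154 + 49 - 21))*(236 - 79) = (-357 - 126)*157 = -483*157 = -75831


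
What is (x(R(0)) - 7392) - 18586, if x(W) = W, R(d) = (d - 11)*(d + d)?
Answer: -25978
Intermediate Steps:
R(d) = 2*d*(-11 + d) (R(d) = (-11 + d)*(2*d) = 2*d*(-11 + d))
(x(R(0)) - 7392) - 18586 = (2*0*(-11 + 0) - 7392) - 18586 = (2*0*(-11) - 7392) - 18586 = (0 - 7392) - 18586 = -7392 - 18586 = -25978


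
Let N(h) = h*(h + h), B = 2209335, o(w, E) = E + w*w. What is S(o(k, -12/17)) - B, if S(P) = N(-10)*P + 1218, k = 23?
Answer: -35741789/17 ≈ -2.1025e+6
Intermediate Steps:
o(w, E) = E + w²
N(h) = 2*h² (N(h) = h*(2*h) = 2*h²)
S(P) = 1218 + 200*P (S(P) = (2*(-10)²)*P + 1218 = (2*100)*P + 1218 = 200*P + 1218 = 1218 + 200*P)
S(o(k, -12/17)) - B = (1218 + 200*(-12/17 + 23²)) - 1*2209335 = (1218 + 200*(-12*1/17 + 529)) - 2209335 = (1218 + 200*(-12/17 + 529)) - 2209335 = (1218 + 200*(8981/17)) - 2209335 = (1218 + 1796200/17) - 2209335 = 1816906/17 - 2209335 = -35741789/17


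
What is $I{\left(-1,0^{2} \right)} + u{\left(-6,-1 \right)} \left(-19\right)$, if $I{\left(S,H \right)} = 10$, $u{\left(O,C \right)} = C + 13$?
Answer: $-218$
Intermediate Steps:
$u{\left(O,C \right)} = 13 + C$
$I{\left(-1,0^{2} \right)} + u{\left(-6,-1 \right)} \left(-19\right) = 10 + \left(13 - 1\right) \left(-19\right) = 10 + 12 \left(-19\right) = 10 - 228 = -218$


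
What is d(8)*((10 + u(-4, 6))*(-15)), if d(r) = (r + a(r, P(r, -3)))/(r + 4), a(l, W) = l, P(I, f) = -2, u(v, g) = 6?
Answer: -320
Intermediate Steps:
d(r) = 2*r/(4 + r) (d(r) = (r + r)/(r + 4) = (2*r)/(4 + r) = 2*r/(4 + r))
d(8)*((10 + u(-4, 6))*(-15)) = (2*8/(4 + 8))*((10 + 6)*(-15)) = (2*8/12)*(16*(-15)) = (2*8*(1/12))*(-240) = (4/3)*(-240) = -320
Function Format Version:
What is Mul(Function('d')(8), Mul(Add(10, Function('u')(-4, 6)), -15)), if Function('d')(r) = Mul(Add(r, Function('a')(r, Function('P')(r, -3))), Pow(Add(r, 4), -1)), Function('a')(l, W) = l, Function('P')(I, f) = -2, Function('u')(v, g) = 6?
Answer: -320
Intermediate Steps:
Function('d')(r) = Mul(2, r, Pow(Add(4, r), -1)) (Function('d')(r) = Mul(Add(r, r), Pow(Add(r, 4), -1)) = Mul(Mul(2, r), Pow(Add(4, r), -1)) = Mul(2, r, Pow(Add(4, r), -1)))
Mul(Function('d')(8), Mul(Add(10, Function('u')(-4, 6)), -15)) = Mul(Mul(2, 8, Pow(Add(4, 8), -1)), Mul(Add(10, 6), -15)) = Mul(Mul(2, 8, Pow(12, -1)), Mul(16, -15)) = Mul(Mul(2, 8, Rational(1, 12)), -240) = Mul(Rational(4, 3), -240) = -320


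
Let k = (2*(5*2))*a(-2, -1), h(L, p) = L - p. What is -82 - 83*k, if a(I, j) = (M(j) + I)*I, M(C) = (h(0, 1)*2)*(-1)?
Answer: -82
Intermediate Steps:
M(C) = 2 (M(C) = ((0 - 1*1)*2)*(-1) = ((0 - 1)*2)*(-1) = -1*2*(-1) = -2*(-1) = 2)
a(I, j) = I*(2 + I) (a(I, j) = (2 + I)*I = I*(2 + I))
k = 0 (k = (2*(5*2))*(-2*(2 - 2)) = (2*10)*(-2*0) = 20*0 = 0)
-82 - 83*k = -82 - 83*0 = -82 + 0 = -82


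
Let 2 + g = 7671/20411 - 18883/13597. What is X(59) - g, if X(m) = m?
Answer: 17210348713/277528367 ≈ 62.013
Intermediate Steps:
g = -836175060/277528367 (g = -2 + (7671/20411 - 18883/13597) = -2 - 281118326/277528367 = -836175060/277528367 ≈ -3.0129)
X(59) - g = 59 - 1*(-836175060/277528367) = 59 + 836175060/277528367 = 17210348713/277528367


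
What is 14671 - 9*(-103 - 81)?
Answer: 16327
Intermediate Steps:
14671 - 9*(-103 - 81) = 14671 - 9*(-184) = 14671 + 1656 = 16327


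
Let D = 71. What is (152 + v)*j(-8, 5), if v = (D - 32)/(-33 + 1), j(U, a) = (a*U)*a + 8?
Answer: -28950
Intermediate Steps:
j(U, a) = 8 + U*a² (j(U, a) = (U*a)*a + 8 = U*a² + 8 = 8 + U*a²)
v = -39/32 (v = (71 - 32)/(-33 + 1) = 39/(-32) = 39*(-1/32) = -39/32 ≈ -1.2188)
(152 + v)*j(-8, 5) = (152 - 39/32)*(8 - 8*5²) = 4825*(8 - 8*25)/32 = 4825*(8 - 200)/32 = (4825/32)*(-192) = -28950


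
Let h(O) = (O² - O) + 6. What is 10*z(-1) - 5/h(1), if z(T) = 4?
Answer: 235/6 ≈ 39.167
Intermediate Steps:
h(O) = 6 + O² - O
10*z(-1) - 5/h(1) = 10*4 - 5/(6 + 1² - 1*1) = 40 - 5/(6 + 1 - 1) = 40 - 5/6 = 40 - 5*⅙ = 40 - ⅚ = 235/6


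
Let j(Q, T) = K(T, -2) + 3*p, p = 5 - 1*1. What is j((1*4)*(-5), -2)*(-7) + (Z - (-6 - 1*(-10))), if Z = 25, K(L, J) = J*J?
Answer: -91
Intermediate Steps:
p = 4 (p = 5 - 1 = 4)
K(L, J) = J**2
j(Q, T) = 16 (j(Q, T) = (-2)**2 + 3*4 = 4 + 12 = 16)
j((1*4)*(-5), -2)*(-7) + (Z - (-6 - 1*(-10))) = 16*(-7) + (25 - (-6 - 1*(-10))) = -112 + (25 - (-6 + 10)) = -112 + (25 - 1*4) = -112 + (25 - 4) = -112 + 21 = -91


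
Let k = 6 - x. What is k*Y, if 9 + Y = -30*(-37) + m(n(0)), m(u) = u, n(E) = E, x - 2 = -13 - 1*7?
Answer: 26424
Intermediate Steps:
x = -18 (x = 2 + (-13 - 1*7) = 2 + (-13 - 7) = 2 - 20 = -18)
k = 24 (k = 6 - 1*(-18) = 6 + 18 = 24)
Y = 1101 (Y = -9 + (-30*(-37) + 0) = -9 + (1110 + 0) = -9 + 1110 = 1101)
k*Y = 24*1101 = 26424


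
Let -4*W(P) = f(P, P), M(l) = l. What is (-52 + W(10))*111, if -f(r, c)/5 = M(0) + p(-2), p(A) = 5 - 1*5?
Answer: -5772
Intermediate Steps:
p(A) = 0 (p(A) = 5 - 5 = 0)
f(r, c) = 0 (f(r, c) = -5*(0 + 0) = -5*0 = 0)
W(P) = 0 (W(P) = -1/4*0 = 0)
(-52 + W(10))*111 = (-52 + 0)*111 = -52*111 = -5772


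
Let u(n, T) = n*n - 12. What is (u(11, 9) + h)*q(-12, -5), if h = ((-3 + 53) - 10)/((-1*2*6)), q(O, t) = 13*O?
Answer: -16484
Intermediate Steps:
u(n, T) = -12 + n² (u(n, T) = n² - 12 = -12 + n²)
h = -10/3 (h = (50 - 10)/((-2*6)) = 40/(-12) = 40*(-1/12) = -10/3 ≈ -3.3333)
(u(11, 9) + h)*q(-12, -5) = ((-12 + 11²) - 10/3)*(13*(-12)) = ((-12 + 121) - 10/3)*(-156) = (109 - 10/3)*(-156) = (317/3)*(-156) = -16484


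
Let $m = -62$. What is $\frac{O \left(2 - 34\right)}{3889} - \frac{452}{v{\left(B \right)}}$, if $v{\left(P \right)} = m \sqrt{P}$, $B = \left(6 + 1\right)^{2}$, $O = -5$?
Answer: $\frac{913634}{843913} \approx 1.0826$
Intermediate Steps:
$B = 49$ ($B = 7^{2} = 49$)
$v{\left(P \right)} = - 62 \sqrt{P}$
$\frac{O \left(2 - 34\right)}{3889} - \frac{452}{v{\left(B \right)}} = \frac{\left(-5\right) \left(2 - 34\right)}{3889} - \frac{452}{\left(-62\right) \sqrt{49}} = \left(-5\right) \left(-32\right) \frac{1}{3889} - \frac{452}{\left(-62\right) 7} = 160 \cdot \frac{1}{3889} - \frac{452}{-434} = \frac{160}{3889} - - \frac{226}{217} = \frac{160}{3889} + \frac{226}{217} = \frac{913634}{843913}$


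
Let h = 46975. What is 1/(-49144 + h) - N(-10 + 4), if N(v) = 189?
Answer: -409942/2169 ≈ -189.00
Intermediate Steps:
1/(-49144 + h) - N(-10 + 4) = 1/(-49144 + 46975) - 1*189 = 1/(-2169) - 189 = -1/2169 - 189 = -409942/2169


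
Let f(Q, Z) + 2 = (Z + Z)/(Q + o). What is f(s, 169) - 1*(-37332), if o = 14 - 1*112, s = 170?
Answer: 1344049/36 ≈ 37335.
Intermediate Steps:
o = -98 (o = 14 - 112 = -98)
f(Q, Z) = -2 + 2*Z/(-98 + Q) (f(Q, Z) = -2 + (Z + Z)/(Q - 98) = -2 + (2*Z)/(-98 + Q) = -2 + 2*Z/(-98 + Q))
f(s, 169) - 1*(-37332) = 2*(98 + 169 - 1*170)/(-98 + 170) - 1*(-37332) = 2*(98 + 169 - 170)/72 + 37332 = 2*(1/72)*97 + 37332 = 97/36 + 37332 = 1344049/36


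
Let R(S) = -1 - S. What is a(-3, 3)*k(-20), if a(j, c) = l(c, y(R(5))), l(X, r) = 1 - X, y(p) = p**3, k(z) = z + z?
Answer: 80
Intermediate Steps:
k(z) = 2*z
a(j, c) = 1 - c
a(-3, 3)*k(-20) = (1 - 1*3)*(2*(-20)) = (1 - 3)*(-40) = -2*(-40) = 80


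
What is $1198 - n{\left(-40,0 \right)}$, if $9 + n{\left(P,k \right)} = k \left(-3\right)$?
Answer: $1207$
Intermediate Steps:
$n{\left(P,k \right)} = -9 - 3 k$ ($n{\left(P,k \right)} = -9 + k \left(-3\right) = -9 - 3 k$)
$1198 - n{\left(-40,0 \right)} = 1198 - \left(-9 - 0\right) = 1198 - \left(-9 + 0\right) = 1198 - -9 = 1198 + 9 = 1207$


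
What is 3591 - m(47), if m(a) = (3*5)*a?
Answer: 2886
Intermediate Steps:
m(a) = 15*a
3591 - m(47) = 3591 - 15*47 = 3591 - 1*705 = 3591 - 705 = 2886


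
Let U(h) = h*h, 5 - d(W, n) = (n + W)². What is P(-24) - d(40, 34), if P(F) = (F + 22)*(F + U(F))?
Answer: 4367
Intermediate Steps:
d(W, n) = 5 - (W + n)² (d(W, n) = 5 - (n + W)² = 5 - (W + n)²)
U(h) = h²
P(F) = (22 + F)*(F + F²) (P(F) = (F + 22)*(F + F²) = (22 + F)*(F + F²))
P(-24) - d(40, 34) = -24*(22 + (-24)² + 23*(-24)) - (5 - (40 + 34)²) = -24*(22 + 576 - 552) - (5 - 1*74²) = -24*46 - (5 - 1*5476) = -1104 - (5 - 5476) = -1104 - 1*(-5471) = -1104 + 5471 = 4367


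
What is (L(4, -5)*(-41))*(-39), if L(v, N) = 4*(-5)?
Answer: -31980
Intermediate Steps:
L(v, N) = -20
(L(4, -5)*(-41))*(-39) = -20*(-41)*(-39) = 820*(-39) = -31980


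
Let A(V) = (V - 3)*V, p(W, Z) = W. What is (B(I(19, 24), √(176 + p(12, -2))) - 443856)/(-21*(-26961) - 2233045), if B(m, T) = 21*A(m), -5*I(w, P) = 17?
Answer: 692811/2604475 ≈ 0.26601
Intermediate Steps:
A(V) = V*(-3 + V) (A(V) = (-3 + V)*V = V*(-3 + V))
I(w, P) = -17/5 (I(w, P) = -⅕*17 = -17/5)
B(m, T) = 21*m*(-3 + m) (B(m, T) = 21*(m*(-3 + m)) = 21*m*(-3 + m))
(B(I(19, 24), √(176 + p(12, -2))) - 443856)/(-21*(-26961) - 2233045) = (21*(-17/5)*(-3 - 17/5) - 443856)/(-21*(-26961) - 2233045) = (21*(-17/5)*(-32/5) - 443856)/(566181 - 2233045) = (11424/25 - 443856)/(-1666864) = -11084976/25*(-1/1666864) = 692811/2604475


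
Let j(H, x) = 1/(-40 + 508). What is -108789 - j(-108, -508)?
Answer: -50913253/468 ≈ -1.0879e+5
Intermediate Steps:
j(H, x) = 1/468
-108789 - j(-108, -508) = -108789 - 1*1/468 = -108789 - 1/468 = -50913253/468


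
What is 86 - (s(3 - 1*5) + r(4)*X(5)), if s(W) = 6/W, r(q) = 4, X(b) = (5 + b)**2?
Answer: -311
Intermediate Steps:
86 - (s(3 - 1*5) + r(4)*X(5)) = 86 - (6/(3 - 1*5) + 4*(5 + 5)**2) = 86 - (6/(3 - 5) + 4*10**2) = 86 - (6/(-2) + 4*100) = 86 - (6*(-1/2) + 400) = 86 - (-3 + 400) = 86 - 1*397 = 86 - 397 = -311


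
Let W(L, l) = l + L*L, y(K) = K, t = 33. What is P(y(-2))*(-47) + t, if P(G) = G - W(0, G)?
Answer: 33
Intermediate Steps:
W(L, l) = l + L²
P(G) = 0 (P(G) = G - (G + 0²) = G - (G + 0) = G - G = 0)
P(y(-2))*(-47) + t = 0*(-47) + 33 = 0 + 33 = 33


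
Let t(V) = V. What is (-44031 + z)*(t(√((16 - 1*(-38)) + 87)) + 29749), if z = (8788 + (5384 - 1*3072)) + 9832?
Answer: -687172151 - 23099*√141 ≈ -6.8745e+8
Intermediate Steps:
z = 20932 (z = (8788 + (5384 - 3072)) + 9832 = (8788 + 2312) + 9832 = 11100 + 9832 = 20932)
(-44031 + z)*(t(√((16 - 1*(-38)) + 87)) + 29749) = (-44031 + 20932)*(√((16 - 1*(-38)) + 87) + 29749) = -23099*(√((16 + 38) + 87) + 29749) = -23099*(√(54 + 87) + 29749) = -23099*(√141 + 29749) = -23099*(29749 + √141) = -687172151 - 23099*√141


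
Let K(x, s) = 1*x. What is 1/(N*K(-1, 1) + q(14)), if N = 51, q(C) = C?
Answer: -1/37 ≈ -0.027027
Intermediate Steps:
K(x, s) = x
1/(N*K(-1, 1) + q(14)) = 1/(51*(-1) + 14) = 1/(-51 + 14) = 1/(-37) = -1/37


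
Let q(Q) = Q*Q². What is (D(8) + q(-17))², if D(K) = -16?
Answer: 24295041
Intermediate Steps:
q(Q) = Q³
(D(8) + q(-17))² = (-16 + (-17)³)² = (-16 - 4913)² = (-4929)² = 24295041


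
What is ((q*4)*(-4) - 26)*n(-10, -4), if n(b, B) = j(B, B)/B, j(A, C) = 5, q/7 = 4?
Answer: 1185/2 ≈ 592.50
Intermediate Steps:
q = 28 (q = 7*4 = 28)
n(b, B) = 5/B
((q*4)*(-4) - 26)*n(-10, -4) = ((28*4)*(-4) - 26)*(5/(-4)) = (112*(-4) - 26)*(5*(-¼)) = (-448 - 26)*(-5/4) = -474*(-5/4) = 1185/2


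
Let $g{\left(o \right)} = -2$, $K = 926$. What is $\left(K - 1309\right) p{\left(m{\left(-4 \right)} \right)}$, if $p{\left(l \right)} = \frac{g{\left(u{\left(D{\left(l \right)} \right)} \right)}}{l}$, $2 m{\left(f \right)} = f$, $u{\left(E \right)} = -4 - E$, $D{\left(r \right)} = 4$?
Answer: $-383$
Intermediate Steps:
$m{\left(f \right)} = \frac{f}{2}$
$p{\left(l \right)} = - \frac{2}{l}$
$\left(K - 1309\right) p{\left(m{\left(-4 \right)} \right)} = \left(926 - 1309\right) \left(- \frac{2}{\frac{1}{2} \left(-4\right)}\right) = - 383 \left(- \frac{2}{-2}\right) = - 383 \left(\left(-2\right) \left(- \frac{1}{2}\right)\right) = \left(-383\right) 1 = -383$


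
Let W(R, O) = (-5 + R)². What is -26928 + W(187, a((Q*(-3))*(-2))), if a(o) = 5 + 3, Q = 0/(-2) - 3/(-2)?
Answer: 6196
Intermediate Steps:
Q = 3/2 (Q = 0*(-½) - 3*(-½) = 0 + 3/2 = 3/2 ≈ 1.5000)
a(o) = 8
-26928 + W(187, a((Q*(-3))*(-2))) = -26928 + (-5 + 187)² = -26928 + 182² = -26928 + 33124 = 6196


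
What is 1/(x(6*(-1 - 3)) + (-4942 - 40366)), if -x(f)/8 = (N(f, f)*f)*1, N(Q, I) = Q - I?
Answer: -1/45308 ≈ -2.2071e-5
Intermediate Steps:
x(f) = 0 (x(f) = -8*(f - f)*f = -8*0*f = -0 = -8*0 = 0)
1/(x(6*(-1 - 3)) + (-4942 - 40366)) = 1/(0 + (-4942 - 40366)) = 1/(0 - 45308) = 1/(-45308) = -1/45308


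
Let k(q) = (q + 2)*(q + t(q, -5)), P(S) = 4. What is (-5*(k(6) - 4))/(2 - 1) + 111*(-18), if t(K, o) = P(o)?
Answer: -2378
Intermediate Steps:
t(K, o) = 4
k(q) = (2 + q)*(4 + q) (k(q) = (q + 2)*(q + 4) = (2 + q)*(4 + q))
(-5*(k(6) - 4))/(2 - 1) + 111*(-18) = (-5*((8 + 6² + 6*6) - 4))/(2 - 1) + 111*(-18) = (-5*((8 + 36 + 36) - 4))/1 - 1998 = 1*(-5*(80 - 4)) - 1998 = 1*(-5*76) - 1998 = 1*(-380) - 1998 = -380 - 1998 = -2378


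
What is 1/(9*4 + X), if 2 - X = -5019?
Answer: 1/5057 ≈ 0.00019775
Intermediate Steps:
X = 5021 (X = 2 - 1*(-5019) = 2 + 5019 = 5021)
1/(9*4 + X) = 1/(9*4 + 5021) = 1/(36 + 5021) = 1/5057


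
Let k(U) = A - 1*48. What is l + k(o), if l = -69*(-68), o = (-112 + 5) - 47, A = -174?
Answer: 4470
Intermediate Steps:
o = -154 (o = -107 - 47 = -154)
k(U) = -222 (k(U) = -174 - 1*48 = -174 - 48 = -222)
l = 4692 (l = -1*(-4692) = 4692)
l + k(o) = 4692 - 222 = 4470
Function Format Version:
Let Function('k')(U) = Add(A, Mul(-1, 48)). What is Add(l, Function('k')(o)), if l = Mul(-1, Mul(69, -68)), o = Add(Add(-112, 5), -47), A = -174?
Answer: 4470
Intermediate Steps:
o = -154 (o = Add(-107, -47) = -154)
Function('k')(U) = -222 (Function('k')(U) = Add(-174, Mul(-1, 48)) = Add(-174, -48) = -222)
l = 4692 (l = Mul(-1, -4692) = 4692)
Add(l, Function('k')(o)) = Add(4692, -222) = 4470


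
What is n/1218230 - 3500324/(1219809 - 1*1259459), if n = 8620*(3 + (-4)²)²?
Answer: 16875320652/185780075 ≈ 90.835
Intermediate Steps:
n = 3111820 (n = 8620*(3 + 16)² = 8620*19² = 8620*361 = 3111820)
n/1218230 - 3500324/(1219809 - 1*1259459) = 3111820/1218230 - 3500324/(1219809 - 1*1259459) = 3111820*(1/1218230) - 3500324/(1219809 - 1259459) = 311182/121823 - 3500324/(-39650) = 311182/121823 - 3500324*(-1/39650) = 311182/121823 + 1750162/19825 = 16875320652/185780075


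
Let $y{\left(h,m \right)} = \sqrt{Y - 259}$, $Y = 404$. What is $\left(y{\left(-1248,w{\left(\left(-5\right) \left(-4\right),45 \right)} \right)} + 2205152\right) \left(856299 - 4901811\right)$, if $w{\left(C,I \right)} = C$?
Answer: $-8920968877824 - 4045512 \sqrt{145} \approx -8.921 \cdot 10^{12}$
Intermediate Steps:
$y{\left(h,m \right)} = \sqrt{145}$ ($y{\left(h,m \right)} = \sqrt{404 - 259} = \sqrt{145}$)
$\left(y{\left(-1248,w{\left(\left(-5\right) \left(-4\right),45 \right)} \right)} + 2205152\right) \left(856299 - 4901811\right) = \left(\sqrt{145} + 2205152\right) \left(856299 - 4901811\right) = \left(2205152 + \sqrt{145}\right) \left(-4045512\right) = -8920968877824 - 4045512 \sqrt{145}$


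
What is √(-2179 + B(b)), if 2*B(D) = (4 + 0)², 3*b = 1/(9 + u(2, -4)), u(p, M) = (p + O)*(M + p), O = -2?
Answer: I*√2171 ≈ 46.594*I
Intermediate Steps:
u(p, M) = (-2 + p)*(M + p) (u(p, M) = (p - 2)*(M + p) = (-2 + p)*(M + p))
b = 1/27 (b = 1/(3*(9 + (2² - 2*(-4) - 2*2 - 4*2))) = 1/(3*(9 + (4 + 8 - 4 - 8))) = 1/(3*(9 + 0)) = (⅓)/9 = (⅓)*(⅑) = 1/27 ≈ 0.037037)
B(D) = 8 (B(D) = (4 + 0)²/2 = (½)*4² = (½)*16 = 8)
√(-2179 + B(b)) = √(-2179 + 8) = √(-2171) = I*√2171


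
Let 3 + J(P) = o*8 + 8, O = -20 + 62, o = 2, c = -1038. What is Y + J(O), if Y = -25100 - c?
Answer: -24041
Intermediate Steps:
O = 42
J(P) = 21 (J(P) = -3 + (2*8 + 8) = -3 + (16 + 8) = -3 + 24 = 21)
Y = -24062 (Y = -25100 - 1*(-1038) = -25100 + 1038 = -24062)
Y + J(O) = -24062 + 21 = -24041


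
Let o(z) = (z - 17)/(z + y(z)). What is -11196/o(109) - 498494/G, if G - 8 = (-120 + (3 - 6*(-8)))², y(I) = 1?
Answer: -1479792772/109687 ≈ -13491.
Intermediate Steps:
G = 4769 (G = 8 + (-120 + (3 - 6*(-8)))² = 8 + (-120 + (3 + 48))² = 8 + (-120 + 51)² = 8 + (-69)² = 8 + 4761 = 4769)
o(z) = (-17 + z)/(1 + z) (o(z) = (z - 17)/(z + 1) = (-17 + z)/(1 + z))
-11196/o(109) - 498494/G = -11196*(1 + 109)/(-17 + 109) - 498494/4769 = -11196/(92/110) - 498494*1/4769 = -11196/((1/110)*92) - 498494/4769 = -11196/46/55 - 498494/4769 = -11196*55/46 - 498494/4769 = -307890/23 - 498494/4769 = -1479792772/109687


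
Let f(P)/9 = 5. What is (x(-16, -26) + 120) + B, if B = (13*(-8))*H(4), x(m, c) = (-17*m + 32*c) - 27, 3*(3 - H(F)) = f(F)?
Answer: 781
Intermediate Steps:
f(P) = 45 (f(P) = 9*5 = 45)
H(F) = -12 (H(F) = 3 - ⅓*45 = 3 - 15 = -12)
x(m, c) = -27 - 17*m + 32*c
B = 1248 (B = (13*(-8))*(-12) = -104*(-12) = 1248)
(x(-16, -26) + 120) + B = ((-27 - 17*(-16) + 32*(-26)) + 120) + 1248 = ((-27 + 272 - 832) + 120) + 1248 = (-587 + 120) + 1248 = -467 + 1248 = 781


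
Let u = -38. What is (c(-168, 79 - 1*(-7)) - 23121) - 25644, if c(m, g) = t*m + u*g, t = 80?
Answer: -65473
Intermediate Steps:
c(m, g) = -38*g + 80*m (c(m, g) = 80*m - 38*g = -38*g + 80*m)
(c(-168, 79 - 1*(-7)) - 23121) - 25644 = ((-38*(79 - 1*(-7)) + 80*(-168)) - 23121) - 25644 = ((-38*(79 + 7) - 13440) - 23121) - 25644 = ((-38*86 - 13440) - 23121) - 25644 = ((-3268 - 13440) - 23121) - 25644 = (-16708 - 23121) - 25644 = -39829 - 25644 = -65473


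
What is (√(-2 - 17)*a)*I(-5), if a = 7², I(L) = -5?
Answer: -245*I*√19 ≈ -1067.9*I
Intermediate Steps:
a = 49
(√(-2 - 17)*a)*I(-5) = (√(-2 - 17)*49)*(-5) = (√(-19)*49)*(-5) = ((I*√19)*49)*(-5) = (49*I*√19)*(-5) = -245*I*√19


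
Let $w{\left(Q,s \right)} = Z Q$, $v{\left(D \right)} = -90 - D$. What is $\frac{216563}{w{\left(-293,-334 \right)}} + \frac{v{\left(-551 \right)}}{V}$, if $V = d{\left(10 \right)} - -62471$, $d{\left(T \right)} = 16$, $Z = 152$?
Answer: $- \frac{13511841085}{2782921032} \approx -4.8553$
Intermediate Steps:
$w{\left(Q,s \right)} = 152 Q$
$V = 62487$ ($V = 16 - -62471 = 16 + 62471 = 62487$)
$\frac{216563}{w{\left(-293,-334 \right)}} + \frac{v{\left(-551 \right)}}{V} = \frac{216563}{152 \left(-293\right)} + \frac{-90 - -551}{62487} = \frac{216563}{-44536} + \left(-90 + 551\right) \frac{1}{62487} = 216563 \left(- \frac{1}{44536}\right) + 461 \cdot \frac{1}{62487} = - \frac{216563}{44536} + \frac{461}{62487} = - \frac{13511841085}{2782921032}$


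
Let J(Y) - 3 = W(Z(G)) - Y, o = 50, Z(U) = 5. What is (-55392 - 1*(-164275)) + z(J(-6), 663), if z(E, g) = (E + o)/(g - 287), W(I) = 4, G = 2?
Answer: 40940071/376 ≈ 1.0888e+5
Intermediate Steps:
J(Y) = 7 - Y (J(Y) = 3 + (4 - Y) = 7 - Y)
z(E, g) = (50 + E)/(-287 + g) (z(E, g) = (E + 50)/(g - 287) = (50 + E)/(-287 + g))
(-55392 - 1*(-164275)) + z(J(-6), 663) = (-55392 - 1*(-164275)) + (50 + (7 - 1*(-6)))/(-287 + 663) = (-55392 + 164275) + (50 + (7 + 6))/376 = 108883 + (50 + 13)/376 = 108883 + (1/376)*63 = 108883 + 63/376 = 40940071/376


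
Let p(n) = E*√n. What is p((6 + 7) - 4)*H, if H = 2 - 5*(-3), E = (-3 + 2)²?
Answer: 51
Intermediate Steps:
E = 1 (E = (-1)² = 1)
p(n) = √n (p(n) = 1*√n = √n)
H = 17 (H = 2 + 15 = 17)
p((6 + 7) - 4)*H = √((6 + 7) - 4)*17 = √(13 - 4)*17 = √9*17 = 3*17 = 51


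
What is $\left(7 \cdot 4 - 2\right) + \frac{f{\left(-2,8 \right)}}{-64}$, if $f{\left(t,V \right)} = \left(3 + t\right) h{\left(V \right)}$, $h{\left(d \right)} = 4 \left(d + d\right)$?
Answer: $25$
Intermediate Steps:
$h{\left(d \right)} = 8 d$ ($h{\left(d \right)} = 4 \cdot 2 d = 8 d$)
$f{\left(t,V \right)} = 8 V \left(3 + t\right)$ ($f{\left(t,V \right)} = \left(3 + t\right) 8 V = 8 V \left(3 + t\right)$)
$\left(7 \cdot 4 - 2\right) + \frac{f{\left(-2,8 \right)}}{-64} = \left(7 \cdot 4 - 2\right) + \frac{8 \cdot 8 \left(3 - 2\right)}{-64} = \left(28 - 2\right) - \frac{8 \cdot 8 \cdot 1}{64} = 26 - 1 = 25$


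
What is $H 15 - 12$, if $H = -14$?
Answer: $-222$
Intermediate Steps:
$H 15 - 12 = \left(-14\right) 15 - 12 = -210 - 12 = -222$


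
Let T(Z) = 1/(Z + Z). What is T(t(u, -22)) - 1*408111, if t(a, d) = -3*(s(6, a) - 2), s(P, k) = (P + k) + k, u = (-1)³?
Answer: -4897333/12 ≈ -4.0811e+5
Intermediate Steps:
u = -1
s(P, k) = P + 2*k
t(a, d) = -12 - 6*a (t(a, d) = -3*((6 + 2*a) - 2) = -3*(4 + 2*a) = -12 - 6*a)
T(Z) = 1/(2*Z)
T(t(u, -22)) - 1*408111 = 1/(2*(-12 - 6*(-1))) - 1*408111 = 1/(2*(-12 + 6)) - 408111 = (½)/(-6) - 408111 = (½)*(-⅙) - 408111 = -1/12 - 408111 = -4897333/12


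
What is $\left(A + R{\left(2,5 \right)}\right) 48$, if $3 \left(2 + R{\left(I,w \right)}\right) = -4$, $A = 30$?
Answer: $1280$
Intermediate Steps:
$R{\left(I,w \right)} = - \frac{10}{3}$ ($R{\left(I,w \right)} = -2 + \frac{1}{3} \left(-4\right) = -2 - \frac{4}{3} = - \frac{10}{3}$)
$\left(A + R{\left(2,5 \right)}\right) 48 = \left(30 - \frac{10}{3}\right) 48 = \frac{80}{3} \cdot 48 = 1280$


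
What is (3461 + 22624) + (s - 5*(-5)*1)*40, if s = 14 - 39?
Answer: 26085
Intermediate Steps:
s = -25
(3461 + 22624) + (s - 5*(-5)*1)*40 = (3461 + 22624) + (-25 - 5*(-5)*1)*40 = 26085 + (-25 + 25*1)*40 = 26085 + (-25 + 25)*40 = 26085 + 0*40 = 26085 + 0 = 26085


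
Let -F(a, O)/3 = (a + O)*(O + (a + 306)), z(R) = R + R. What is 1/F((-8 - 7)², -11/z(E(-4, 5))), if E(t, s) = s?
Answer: -100/35593383 ≈ -2.8095e-6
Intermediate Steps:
z(R) = 2*R
F(a, O) = -3*(O + a)*(306 + O + a) (F(a, O) = -3*(a + O)*(O + (a + 306)) = -3*(O + a)*(O + (306 + a)) = -3*(O + a)*(306 + O + a))
1/F((-8 - 7)², -11/z(E(-4, 5))) = 1/(-(-10098)/(2*5) - 918*(-8 - 7)² - 3*(-11/(2*5))² - 3*(-8 - 7)⁴ - 6*(-11/(2*5))*(-8 - 7)²) = 1/(-(-10098)/10 - 918*(-15)² - 3*(-11/10)² - 3*((-15)²)² - 6*(-11/10)*(-15)²) = 1/(-(-10098)/10 - 918*225 - 3*(-11*⅒)² - 3*225² - 6*(-11*⅒)*225) = 1/(-918*(-11/10) - 206550 - 3*(-11/10)² - 3*50625 - 6*(-11/10)*225) = 1/(5049/5 - 206550 - 3*121/100 - 151875 + 1485) = 1/(5049/5 - 206550 - 363/100 - 151875 + 1485) = 1/(-35593383/100) = -100/35593383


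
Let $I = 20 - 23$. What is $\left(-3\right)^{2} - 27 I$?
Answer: $90$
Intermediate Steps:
$I = -3$ ($I = 20 - 23 = -3$)
$\left(-3\right)^{2} - 27 I = \left(-3\right)^{2} - -81 = 9 + 81 = 90$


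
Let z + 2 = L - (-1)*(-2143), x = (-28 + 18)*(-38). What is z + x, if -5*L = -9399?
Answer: 574/5 ≈ 114.80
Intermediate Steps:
L = 9399/5 (L = -1/5*(-9399) = 9399/5 ≈ 1879.8)
x = 380 (x = -10*(-38) = 380)
z = -1326/5 (z = -2 + (9399/5 - (-1)*(-2143)) = -2 + (9399/5 - 1*2143) = -2 + (9399/5 - 2143) = -2 - 1316/5 = -1326/5 ≈ -265.20)
z + x = -1326/5 + 380 = 574/5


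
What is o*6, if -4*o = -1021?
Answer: 3063/2 ≈ 1531.5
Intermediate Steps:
o = 1021/4 (o = -¼*(-1021) = 1021/4 ≈ 255.25)
o*6 = (1021/4)*6 = 3063/2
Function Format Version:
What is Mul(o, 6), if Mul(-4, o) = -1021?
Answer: Rational(3063, 2) ≈ 1531.5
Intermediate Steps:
o = Rational(1021, 4) (o = Mul(Rational(-1, 4), -1021) = Rational(1021, 4) ≈ 255.25)
Mul(o, 6) = Mul(Rational(1021, 4), 6) = Rational(3063, 2)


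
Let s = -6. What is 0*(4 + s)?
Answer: 0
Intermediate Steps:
0*(4 + s) = 0*(4 - 6) = 0*(-2) = 0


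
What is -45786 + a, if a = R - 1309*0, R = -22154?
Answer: -67940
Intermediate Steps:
a = -22154 (a = -22154 - 1309*0 = -22154 - 1*0 = -22154 + 0 = -22154)
-45786 + a = -45786 - 22154 = -67940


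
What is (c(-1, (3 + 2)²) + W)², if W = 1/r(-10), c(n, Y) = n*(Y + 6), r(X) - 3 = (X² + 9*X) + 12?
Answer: 599076/625 ≈ 958.52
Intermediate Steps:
r(X) = 15 + X² + 9*X (r(X) = 3 + ((X² + 9*X) + 12) = 3 + (12 + X² + 9*X) = 15 + X² + 9*X)
c(n, Y) = n*(6 + Y)
W = 1/25 (W = 1/(15 + (-10)² + 9*(-10)) = 1/(15 + 100 - 90) = 1/25 ≈ 0.040000)
(c(-1, (3 + 2)²) + W)² = (-(6 + (3 + 2)²) + 1/25)² = (-(6 + 5²) + 1/25)² = (-(6 + 25) + 1/25)² = (-1*31 + 1/25)² = (-31 + 1/25)² = (-774/25)² = 599076/625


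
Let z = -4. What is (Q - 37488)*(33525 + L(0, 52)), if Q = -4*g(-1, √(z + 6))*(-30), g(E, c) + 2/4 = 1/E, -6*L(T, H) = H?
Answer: -1262493244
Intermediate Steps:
L(T, H) = -H/6
g(E, c) = -½ + 1/E
Q = -180 (Q = -2*(2 - 1*(-1))/(-1)*(-30) = -2*(-1)*(2 + 1)*(-30) = -2*(-1)*3*(-30) = -4*(-3/2)*(-30) = 6*(-30) = -180)
(Q - 37488)*(33525 + L(0, 52)) = (-180 - 37488)*(33525 - ⅙*52) = -37668*(33525 - 26/3) = -37668*100549/3 = -1262493244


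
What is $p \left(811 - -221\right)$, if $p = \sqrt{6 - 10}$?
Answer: $2064 i \approx 2064.0 i$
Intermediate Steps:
$p = 2 i$ ($p = \sqrt{-4} = 2 i \approx 2.0 i$)
$p \left(811 - -221\right) = 2 i \left(811 - -221\right) = 2 i \left(811 + 221\right) = 2 i 1032 = 2064 i$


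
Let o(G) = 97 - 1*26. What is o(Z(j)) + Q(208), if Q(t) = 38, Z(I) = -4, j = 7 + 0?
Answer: 109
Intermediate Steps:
j = 7
o(G) = 71 (o(G) = 97 - 26 = 71)
o(Z(j)) + Q(208) = 71 + 38 = 109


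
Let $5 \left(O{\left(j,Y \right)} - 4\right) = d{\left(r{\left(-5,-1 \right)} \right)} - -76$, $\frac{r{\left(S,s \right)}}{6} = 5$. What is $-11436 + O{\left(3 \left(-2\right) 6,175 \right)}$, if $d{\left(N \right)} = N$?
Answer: $- \frac{57054}{5} \approx -11411.0$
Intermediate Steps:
$r{\left(S,s \right)} = 30$ ($r{\left(S,s \right)} = 6 \cdot 5 = 30$)
$O{\left(j,Y \right)} = \frac{126}{5}$ ($O{\left(j,Y \right)} = 4 + \frac{30 - -76}{5} = 4 + \frac{30 + 76}{5} = 4 + \frac{1}{5} \cdot 106 = 4 + \frac{106}{5} = \frac{126}{5}$)
$-11436 + O{\left(3 \left(-2\right) 6,175 \right)} = -11436 + \frac{126}{5} = - \frac{57054}{5}$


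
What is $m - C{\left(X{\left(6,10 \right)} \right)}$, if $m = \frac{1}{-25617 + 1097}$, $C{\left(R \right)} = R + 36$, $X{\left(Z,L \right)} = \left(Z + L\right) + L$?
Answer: $- \frac{1520241}{24520} \approx -62.0$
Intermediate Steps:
$X{\left(Z,L \right)} = Z + 2 L$ ($X{\left(Z,L \right)} = \left(L + Z\right) + L = Z + 2 L$)
$C{\left(R \right)} = 36 + R$
$m = - \frac{1}{24520}$ ($m = \frac{1}{-24520} = - \frac{1}{24520} \approx -4.0783 \cdot 10^{-5}$)
$m - C{\left(X{\left(6,10 \right)} \right)} = - \frac{1}{24520} - \left(36 + \left(6 + 2 \cdot 10\right)\right) = - \frac{1}{24520} - \left(36 + \left(6 + 20\right)\right) = - \frac{1}{24520} - \left(36 + 26\right) = - \frac{1}{24520} - 62 = - \frac{1520241}{24520}$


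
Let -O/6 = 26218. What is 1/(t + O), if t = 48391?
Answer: -1/108917 ≈ -9.1813e-6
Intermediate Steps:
O = -157308 (O = -6*26218 = -157308)
1/(t + O) = 1/(48391 - 157308) = 1/(-108917) = -1/108917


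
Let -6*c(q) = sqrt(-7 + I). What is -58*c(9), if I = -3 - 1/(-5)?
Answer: 203*I*sqrt(5)/15 ≈ 30.261*I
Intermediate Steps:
I = -14/5 (I = -3 - 1*(-1/5) = -3 + 1/5 = -14/5 ≈ -2.8000)
c(q) = -7*I*sqrt(5)/30 (c(q) = -sqrt(-7 - 14/5)/6 = -7*I*sqrt(5)/30)
-58*c(9) = -(-203)*I*sqrt(5)/15 = 203*I*sqrt(5)/15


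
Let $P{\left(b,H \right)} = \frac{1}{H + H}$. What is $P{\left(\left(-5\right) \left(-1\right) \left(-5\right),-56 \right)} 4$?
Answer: $- \frac{1}{28} \approx -0.035714$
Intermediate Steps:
$P{\left(b,H \right)} = \frac{1}{2 H}$
$P{\left(\left(-5\right) \left(-1\right) \left(-5\right),-56 \right)} 4 = \frac{1}{2 \left(-56\right)} 4 = \frac{1}{2} \left(- \frac{1}{56}\right) 4 = \left(- \frac{1}{112}\right) 4 = - \frac{1}{28}$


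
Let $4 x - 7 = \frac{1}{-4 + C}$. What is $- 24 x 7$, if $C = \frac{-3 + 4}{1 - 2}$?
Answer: $- \frac{1428}{5} \approx -285.6$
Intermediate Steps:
$C = -1$ ($C = 1 \frac{1}{-1} = 1 \left(-1\right) = -1$)
$x = \frac{17}{10}$ ($x = \frac{7}{4} + \frac{1}{4 \left(-4 - 1\right)} = \frac{7}{4} + \frac{1}{4 \left(-5\right)} = \frac{7}{4} + \frac{1}{4} \left(- \frac{1}{5}\right) = \frac{7}{4} - \frac{1}{20} = \frac{17}{10} \approx 1.7$)
$- 24 x 7 = - 24 \cdot \frac{17}{10} \cdot 7 = \left(-24\right) \frac{119}{10} = - \frac{1428}{5}$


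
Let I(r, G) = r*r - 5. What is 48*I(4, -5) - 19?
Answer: 509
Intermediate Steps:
I(r, G) = -5 + r² (I(r, G) = r² - 5 = -5 + r²)
48*I(4, -5) - 19 = 48*(-5 + 4²) - 19 = 48*(-5 + 16) - 19 = 48*11 - 19 = 528 - 19 = 509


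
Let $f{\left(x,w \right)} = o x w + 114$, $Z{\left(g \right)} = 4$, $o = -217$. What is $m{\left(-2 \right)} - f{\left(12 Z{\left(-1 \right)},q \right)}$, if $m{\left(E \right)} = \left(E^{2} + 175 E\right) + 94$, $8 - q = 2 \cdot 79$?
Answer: $-1562766$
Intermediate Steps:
$q = -150$ ($q = 8 - 2 \cdot 79 = 8 - 158 = -150$)
$f{\left(x,w \right)} = 114 - 217 w x$ ($f{\left(x,w \right)} = - 217 x w + 114 = - 217 w x + 114 = 114 - 217 w x$)
$m{\left(E \right)} = 94 + E^{2} + 175 E$
$m{\left(-2 \right)} - f{\left(12 Z{\left(-1 \right)},q \right)} = \left(94 + \left(-2\right)^{2} + 175 \left(-2\right)\right) - \left(114 - - 32550 \cdot 12 \cdot 4\right) = \left(94 + 4 - 350\right) - \left(114 - \left(-32550\right) 48\right) = -252 - \left(114 + 1562400\right) = -252 - 1562514 = -1562766$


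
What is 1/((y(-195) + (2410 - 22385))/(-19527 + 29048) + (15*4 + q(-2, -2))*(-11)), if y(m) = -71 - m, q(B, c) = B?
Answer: -9521/6094249 ≈ -0.0015623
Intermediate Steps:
1/((y(-195) + (2410 - 22385))/(-19527 + 29048) + (15*4 + q(-2, -2))*(-11)) = 1/(((-71 - 1*(-195)) + (2410 - 22385))/(-19527 + 29048) + (15*4 - 2)*(-11)) = 1/(((-71 + 195) - 19975)/9521 + (60 - 2)*(-11)) = 1/((124 - 19975)*(1/9521) + 58*(-11)) = 1/(-19851*1/9521 - 638) = 1/(-19851/9521 - 638) = 1/(-6094249/9521) = -9521/6094249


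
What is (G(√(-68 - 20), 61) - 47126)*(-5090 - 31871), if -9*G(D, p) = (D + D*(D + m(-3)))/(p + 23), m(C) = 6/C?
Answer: 329203939112/189 - 36961*I*√22/378 ≈ 1.7418e+9 - 458.63*I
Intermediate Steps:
G(D, p) = -(D + D*(-2 + D))/(9*(23 + p)) (G(D, p) = -(D + D*(D + 6/(-3)))/(9*(p + 23)) = -(D + D*(D + 6*(-⅓)))/(9*(23 + p)) = -(D + D*(D - 2))/(9*(23 + p)) = -(D + D*(-2 + D))/(9*(23 + p)))
(G(√(-68 - 20), 61) - 47126)*(-5090 - 31871) = (√(-68 - 20)*(1 - √(-68 - 20))/(9*(23 + 61)) - 47126)*(-5090 - 31871) = ((⅑)*√(-88)*(1 - √(-88))/84 - 47126)*(-36961) = ((⅑)*(2*I*√22)*(1/84)*(1 - 2*I*√22) - 47126)*(-36961) = (I*√22*(1 - 2*I*√22)/378 - 47126)*(-36961) = (-47126 + I*√22*(1 - 2*I*√22)/378)*(-36961) = 1741824086 - 36961*I*√22*(1 - 2*I*√22)/378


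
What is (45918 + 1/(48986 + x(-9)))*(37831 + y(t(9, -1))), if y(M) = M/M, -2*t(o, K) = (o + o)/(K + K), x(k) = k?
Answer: 85081364156984/48977 ≈ 1.7372e+9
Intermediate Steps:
t(o, K) = -o/(2*K) (t(o, K) = -(o + o)/(2*(K + K)) = -2*o/(2*(2*K)) = -2*o*1/(2*K)/2 = -o/(2*K))
y(M) = 1
(45918 + 1/(48986 + x(-9)))*(37831 + y(t(9, -1))) = (45918 + 1/(48986 - 9))*(37831 + 1) = (45918 + 1/48977)*37832 = (2248925887/48977)*37832 = 85081364156984/48977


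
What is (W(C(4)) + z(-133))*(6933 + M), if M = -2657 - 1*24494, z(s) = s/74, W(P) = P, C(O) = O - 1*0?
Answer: -1647767/37 ≈ -44534.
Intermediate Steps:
C(O) = O (C(O) = O + 0 = O)
z(s) = s/74 (z(s) = s*(1/74) = s/74)
M = -27151 (M = -2657 - 24494 = -27151)
(W(C(4)) + z(-133))*(6933 + M) = (4 + (1/74)*(-133))*(6933 - 27151) = (4 - 133/74)*(-20218) = (163/74)*(-20218) = -1647767/37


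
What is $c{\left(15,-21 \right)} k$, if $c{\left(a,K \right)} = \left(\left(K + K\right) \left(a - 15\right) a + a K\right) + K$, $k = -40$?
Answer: $13440$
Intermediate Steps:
$c{\left(a,K \right)} = K + K a + 2 K a \left(-15 + a\right)$ ($c{\left(a,K \right)} = \left(2 K \left(-15 + a\right) a + K a\right) + K = \left(2 K a \left(-15 + a\right) + K a\right) + K = \left(K a + 2 K a \left(-15 + a\right)\right) + K = K + K a + 2 K a \left(-15 + a\right)$)
$c{\left(15,-21 \right)} k = - 21 \left(1 - 435 + 2 \cdot 15^{2}\right) \left(-40\right) = - 21 \left(1 - 435 + 2 \cdot 225\right) \left(-40\right) = - 21 \left(1 - 435 + 450\right) \left(-40\right) = \left(-21\right) 16 \left(-40\right) = \left(-336\right) \left(-40\right) = 13440$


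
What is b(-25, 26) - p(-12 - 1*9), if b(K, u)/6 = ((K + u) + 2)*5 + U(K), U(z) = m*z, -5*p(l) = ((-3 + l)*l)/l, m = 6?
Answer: -4074/5 ≈ -814.80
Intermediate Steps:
p(l) = ⅗ - l/5 (p(l) = -(-3 + l)*l/(5*l) = -l*(-3 + l)/(5*l) = -(-3 + l)/5 = ⅗ - l/5)
U(z) = 6*z
b(K, u) = 60 + 30*u + 66*K (b(K, u) = 6*(((K + u) + 2)*5 + 6*K) = 6*((2 + K + u)*5 + 6*K) = 6*((10 + 5*K + 5*u) + 6*K) = 6*(10 + 5*u + 11*K) = 60 + 30*u + 66*K)
b(-25, 26) - p(-12 - 1*9) = (60 + 30*26 + 66*(-25)) - (⅗ - (-12 - 1*9)/5) = (60 + 780 - 1650) - (⅗ - (-12 - 9)/5) = -810 - (⅗ - ⅕*(-21)) = -810 - (⅗ + 21/5) = -810 - 1*24/5 = -810 - 24/5 = -4074/5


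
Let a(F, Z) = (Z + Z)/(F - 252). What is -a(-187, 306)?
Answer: 612/439 ≈ 1.3941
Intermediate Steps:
a(F, Z) = 2*Z/(-252 + F) (a(F, Z) = (2*Z)/(-252 + F) = 2*Z/(-252 + F))
-a(-187, 306) = -2*306/(-252 - 187) = -2*306/(-439) = -2*306*(-1)/439 = -1*(-612/439) = 612/439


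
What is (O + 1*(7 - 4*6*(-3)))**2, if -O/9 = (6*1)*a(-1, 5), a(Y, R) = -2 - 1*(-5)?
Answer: 6889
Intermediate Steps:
a(Y, R) = 3 (a(Y, R) = -2 + 5 = 3)
O = -162 (O = -9*6*1*3 = -54*3 = -9*18 = -162)
(O + 1*(7 - 4*6*(-3)))**2 = (-162 + 1*(7 - 4*6*(-3)))**2 = (-162 + 1*(7 - 24*(-3)))**2 = (-162 + 1*(7 + 72))**2 = (-162 + 1*79)**2 = (-162 + 79)**2 = (-83)**2 = 6889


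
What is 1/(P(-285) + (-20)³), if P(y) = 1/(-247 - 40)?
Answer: -287/2296001 ≈ -0.00012500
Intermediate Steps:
P(y) = -1/287 (P(y) = 1/(-287) = -1/287)
1/(P(-285) + (-20)³) = 1/(-1/287 + (-20)³) = 1/(-1/287 - 8000) = 1/(-2296001/287) = -287/2296001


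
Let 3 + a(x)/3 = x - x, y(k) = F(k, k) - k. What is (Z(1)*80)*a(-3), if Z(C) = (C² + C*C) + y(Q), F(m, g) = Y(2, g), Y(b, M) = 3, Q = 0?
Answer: -3600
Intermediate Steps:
F(m, g) = 3
y(k) = 3 - k
a(x) = -9 (a(x) = -9 + 3*(x - x) = -9 + 3*0 = -9 + 0 = -9)
Z(C) = 3 + 2*C² (Z(C) = (C² + C*C) + (3 - 1*0) = (C² + C²) + (3 + 0) = 2*C² + 3 = 3 + 2*C²)
(Z(1)*80)*a(-3) = ((3 + 2*1²)*80)*(-9) = ((3 + 2*1)*80)*(-9) = ((3 + 2)*80)*(-9) = (5*80)*(-9) = 400*(-9) = -3600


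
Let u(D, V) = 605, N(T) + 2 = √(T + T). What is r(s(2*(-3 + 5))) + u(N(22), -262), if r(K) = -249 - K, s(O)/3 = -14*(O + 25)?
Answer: 1574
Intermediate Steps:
N(T) = -2 + √2*√T (N(T) = -2 + √(T + T) = -2 + √(2*T) = -2 + √2*√T)
s(O) = -1050 - 42*O (s(O) = 3*(-14*(O + 25)) = 3*(-14*(25 + O)) = 3*(-350 - 14*O) = -1050 - 42*O)
r(s(2*(-3 + 5))) + u(N(22), -262) = (-249 - (-1050 - 84*(-3 + 5))) + 605 = (-249 - (-1050 - 84*2)) + 605 = (-249 - (-1050 - 42*4)) + 605 = (-249 - (-1050 - 168)) + 605 = (-249 - 1*(-1218)) + 605 = (-249 + 1218) + 605 = 969 + 605 = 1574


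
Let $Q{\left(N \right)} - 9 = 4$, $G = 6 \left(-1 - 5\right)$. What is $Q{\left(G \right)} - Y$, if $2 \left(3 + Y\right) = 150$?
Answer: $-59$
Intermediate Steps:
$Y = 72$ ($Y = -3 + \frac{1}{2} \cdot 150 = -3 + 75 = 72$)
$G = -36$ ($G = 6 \left(-6\right) = -36$)
$Q{\left(N \right)} = 13$ ($Q{\left(N \right)} = 9 + 4 = 13$)
$Q{\left(G \right)} - Y = 13 - 72 = -59$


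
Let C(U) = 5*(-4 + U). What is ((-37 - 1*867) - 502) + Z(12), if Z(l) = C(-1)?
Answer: -1431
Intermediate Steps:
C(U) = -20 + 5*U
Z(l) = -25 (Z(l) = -20 + 5*(-1) = -20 - 5 = -25)
((-37 - 1*867) - 502) + Z(12) = ((-37 - 1*867) - 502) - 25 = ((-37 - 867) - 502) - 25 = (-904 - 502) - 25 = -1406 - 25 = -1431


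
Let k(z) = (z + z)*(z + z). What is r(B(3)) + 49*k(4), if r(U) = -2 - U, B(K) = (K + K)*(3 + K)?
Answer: 3098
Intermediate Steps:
B(K) = 2*K*(3 + K) (B(K) = (2*K)*(3 + K) = 2*K*(3 + K))
k(z) = 4*z² (k(z) = (2*z)*(2*z) = 4*z²)
r(B(3)) + 49*k(4) = (-2 - 2*3*(3 + 3)) + 49*(4*4²) = (-2 - 2*3*6) + 49*(4*16) = (-2 - 1*36) + 49*64 = (-2 - 36) + 3136 = -38 + 3136 = 3098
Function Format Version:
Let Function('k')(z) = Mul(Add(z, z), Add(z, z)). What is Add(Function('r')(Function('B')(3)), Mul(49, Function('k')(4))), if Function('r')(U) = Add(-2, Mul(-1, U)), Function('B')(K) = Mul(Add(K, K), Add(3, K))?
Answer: 3098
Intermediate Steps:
Function('B')(K) = Mul(2, K, Add(3, K)) (Function('B')(K) = Mul(Mul(2, K), Add(3, K)) = Mul(2, K, Add(3, K)))
Function('k')(z) = Mul(4, Pow(z, 2)) (Function('k')(z) = Mul(Mul(2, z), Mul(2, z)) = Mul(4, Pow(z, 2)))
Add(Function('r')(Function('B')(3)), Mul(49, Function('k')(4))) = Add(Add(-2, Mul(-1, Mul(2, 3, Add(3, 3)))), Mul(49, Mul(4, Pow(4, 2)))) = Add(Add(-2, Mul(-1, Mul(2, 3, 6))), Mul(49, Mul(4, 16))) = Add(Add(-2, Mul(-1, 36)), Mul(49, 64)) = Add(Add(-2, -36), 3136) = Add(-38, 3136) = 3098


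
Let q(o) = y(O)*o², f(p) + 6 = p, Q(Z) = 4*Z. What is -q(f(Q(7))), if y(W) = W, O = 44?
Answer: -21296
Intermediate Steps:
f(p) = -6 + p
q(o) = 44*o²
-q(f(Q(7))) = -44*(-6 + 4*7)² = -44*(-6 + 28)² = -44*22² = -44*484 = -1*21296 = -21296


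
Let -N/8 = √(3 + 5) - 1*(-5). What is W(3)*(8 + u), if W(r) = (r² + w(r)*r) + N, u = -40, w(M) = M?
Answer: 704 + 512*√2 ≈ 1428.1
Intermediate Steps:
N = -40 - 16*√2 (N = -8*(√(3 + 5) - 1*(-5)) = -8*(√8 + 5) = -8*(2*√2 + 5) = -8*(5 + 2*√2) = -40 - 16*√2 ≈ -62.627)
W(r) = -40 - 16*√2 + 2*r² (W(r) = (r² + r*r) + (-40 - 16*√2) = (r² + r²) + (-40 - 16*√2) = 2*r² + (-40 - 16*√2) = -40 - 16*√2 + 2*r²)
W(3)*(8 + u) = (-40 - 16*√2 + 2*3²)*(8 - 40) = (-40 - 16*√2 + 2*9)*(-32) = (-40 - 16*√2 + 18)*(-32) = (-22 - 16*√2)*(-32) = 704 + 512*√2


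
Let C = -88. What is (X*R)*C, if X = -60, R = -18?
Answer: -95040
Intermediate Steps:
(X*R)*C = -60*(-18)*(-88) = 1080*(-88) = -95040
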